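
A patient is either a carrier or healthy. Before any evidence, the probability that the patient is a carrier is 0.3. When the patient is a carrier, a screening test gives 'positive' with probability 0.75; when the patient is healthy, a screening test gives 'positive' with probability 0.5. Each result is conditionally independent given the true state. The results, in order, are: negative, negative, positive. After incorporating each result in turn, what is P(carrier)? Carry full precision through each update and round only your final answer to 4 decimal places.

0.1385

After 'negative': P(carrier) = 0.25·0.3000 / (0.25·0.3000 + 0.5·0.7000) ≈ 0.1765
After 'negative': P(carrier) = 0.25·0.1765 / (0.25·0.1765 + 0.5·0.8235) ≈ 0.0968
After 'positive': P(carrier) = 0.75·0.0968 / (0.75·0.0968 + 0.5·0.9032) ≈ 0.1385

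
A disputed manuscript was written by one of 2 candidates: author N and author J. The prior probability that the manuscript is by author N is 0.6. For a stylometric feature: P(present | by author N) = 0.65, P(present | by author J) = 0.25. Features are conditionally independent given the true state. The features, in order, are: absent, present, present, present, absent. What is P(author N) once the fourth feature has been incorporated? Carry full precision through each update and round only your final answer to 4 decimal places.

0.9248

After 'absent': P(author N) = 0.35·0.6000 / (0.35·0.6000 + 0.75·0.4000) ≈ 0.4118
After 'present': P(author N) = 0.65·0.4118 / (0.65·0.4118 + 0.25·0.5882) ≈ 0.6454
After 'present': P(author N) = 0.65·0.6454 / (0.65·0.6454 + 0.25·0.3546) ≈ 0.8255
After 'present': P(author N) = 0.65·0.8255 / (0.65·0.8255 + 0.25·0.1745) ≈ 0.9248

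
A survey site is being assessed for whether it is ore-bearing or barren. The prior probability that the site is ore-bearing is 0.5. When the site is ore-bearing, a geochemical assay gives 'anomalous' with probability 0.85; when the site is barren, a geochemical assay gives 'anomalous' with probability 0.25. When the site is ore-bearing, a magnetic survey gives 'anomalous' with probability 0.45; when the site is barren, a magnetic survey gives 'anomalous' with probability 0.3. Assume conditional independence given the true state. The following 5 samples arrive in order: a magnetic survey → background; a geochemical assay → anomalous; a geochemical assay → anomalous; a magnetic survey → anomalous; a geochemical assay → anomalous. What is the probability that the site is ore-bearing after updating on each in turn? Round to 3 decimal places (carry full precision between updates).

0.979

Each posterior becomes the prior for the next update.
After a magnetic survey='background': P(ore) = 0.55·0.5000 / (0.55·0.5000 + 0.7·0.5000) ≈ 0.4400
After a geochemical assay='anomalous': P(ore) = 0.85·0.4400 / (0.85·0.4400 + 0.25·0.5600) ≈ 0.7276
After a geochemical assay='anomalous': P(ore) = 0.85·0.7276 / (0.85·0.7276 + 0.25·0.2724) ≈ 0.9008
After a magnetic survey='anomalous': P(ore) = 0.45·0.9008 / (0.45·0.9008 + 0.3·0.0992) ≈ 0.9316
After a geochemical assay='anomalous': P(ore) = 0.85·0.9316 / (0.85·0.9316 + 0.25·0.0684) ≈ 0.9789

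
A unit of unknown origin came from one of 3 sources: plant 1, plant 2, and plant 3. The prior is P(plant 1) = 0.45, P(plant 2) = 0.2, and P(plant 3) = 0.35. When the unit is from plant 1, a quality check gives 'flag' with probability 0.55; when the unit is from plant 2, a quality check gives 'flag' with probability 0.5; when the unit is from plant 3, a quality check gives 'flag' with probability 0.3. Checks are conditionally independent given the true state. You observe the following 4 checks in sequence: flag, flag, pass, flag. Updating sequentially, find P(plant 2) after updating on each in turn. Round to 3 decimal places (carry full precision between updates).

0.237

After 'flag': normaliser = 0.55·0.4500 + 0.5·0.2000 + 0.3·0.3500; P(plant 1) ≈ 0.5470, P(plant 2) ≈ 0.2210, P(plant 3) ≈ 0.2320
After 'flag': normaliser = 0.55·0.5470 + 0.5·0.2210 + 0.3·0.2320; P(plant 1) ≈ 0.6255, P(plant 2) ≈ 0.2298, P(plant 3) ≈ 0.1447
After 'pass': normaliser = 0.45·0.6255 + 0.5·0.2298 + 0.7·0.1447; P(plant 1) ≈ 0.5656, P(plant 2) ≈ 0.2308, P(plant 3) ≈ 0.2036
After 'flag': normaliser = 0.55·0.5656 + 0.5·0.2308 + 0.3·0.2036; P(plant 1) ≈ 0.6380, P(plant 2) ≈ 0.2367, P(plant 3) ≈ 0.1253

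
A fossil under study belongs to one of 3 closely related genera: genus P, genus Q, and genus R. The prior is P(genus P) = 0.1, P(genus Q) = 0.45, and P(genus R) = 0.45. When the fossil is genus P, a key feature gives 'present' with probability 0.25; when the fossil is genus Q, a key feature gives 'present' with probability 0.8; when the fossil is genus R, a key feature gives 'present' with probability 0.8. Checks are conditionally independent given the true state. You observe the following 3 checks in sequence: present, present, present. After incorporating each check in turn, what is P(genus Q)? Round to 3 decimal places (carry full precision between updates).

Apply Bayes' rule sequentially, carrying P(genus Q) forward.
After 'present': normaliser = 0.25·0.1000 + 0.8·0.4500 + 0.8·0.4500; P(genus P) ≈ 0.0336, P(genus Q) ≈ 0.4832, P(genus R) ≈ 0.4832
After 'present': normaliser = 0.25·0.0336 + 0.8·0.4832 + 0.8·0.4832; P(genus P) ≈ 0.0107, P(genus Q) ≈ 0.4946, P(genus R) ≈ 0.4946
After 'present': normaliser = 0.25·0.0107 + 0.8·0.4946 + 0.8·0.4946; P(genus P) ≈ 0.0034, P(genus Q) ≈ 0.4983, P(genus R) ≈ 0.4983

0.498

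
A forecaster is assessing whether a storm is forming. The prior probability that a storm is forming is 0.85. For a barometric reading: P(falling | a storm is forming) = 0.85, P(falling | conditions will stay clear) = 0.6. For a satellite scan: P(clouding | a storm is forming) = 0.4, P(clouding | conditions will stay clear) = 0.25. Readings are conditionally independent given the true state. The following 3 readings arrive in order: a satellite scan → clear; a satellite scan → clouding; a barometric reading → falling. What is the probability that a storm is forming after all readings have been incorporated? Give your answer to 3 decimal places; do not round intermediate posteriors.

0.911

After a satellite scan='clear': P(storm) = 0.6·0.8500 / (0.6·0.8500 + 0.75·0.1500) ≈ 0.8193
After a satellite scan='clouding': P(storm) = 0.4·0.8193 / (0.4·0.8193 + 0.25·0.1807) ≈ 0.8788
After a barometric reading='falling': P(storm) = 0.85·0.8788 / (0.85·0.8788 + 0.6·0.1212) ≈ 0.9113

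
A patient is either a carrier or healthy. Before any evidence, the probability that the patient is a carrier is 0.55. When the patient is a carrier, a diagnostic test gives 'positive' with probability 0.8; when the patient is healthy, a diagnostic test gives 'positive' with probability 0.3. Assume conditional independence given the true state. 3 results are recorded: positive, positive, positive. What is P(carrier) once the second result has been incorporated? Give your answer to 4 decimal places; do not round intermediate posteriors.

After 'positive': P(carrier) = 0.8·0.5500 / (0.8·0.5500 + 0.3·0.4500) ≈ 0.7652
After 'positive': P(carrier) = 0.8·0.7652 / (0.8·0.7652 + 0.3·0.2348) ≈ 0.8968

0.8968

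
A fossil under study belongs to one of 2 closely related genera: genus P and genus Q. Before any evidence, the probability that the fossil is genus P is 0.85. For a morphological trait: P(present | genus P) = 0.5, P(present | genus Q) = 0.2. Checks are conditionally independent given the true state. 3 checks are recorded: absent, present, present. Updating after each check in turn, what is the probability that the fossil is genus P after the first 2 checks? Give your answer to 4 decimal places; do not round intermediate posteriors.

0.8985

Each posterior becomes the prior for the next update.
After 'absent': P(genus P) = 0.5·0.8500 / (0.5·0.8500 + 0.8·0.1500) ≈ 0.7798
After 'present': P(genus P) = 0.5·0.7798 / (0.5·0.7798 + 0.2·0.2202) ≈ 0.8985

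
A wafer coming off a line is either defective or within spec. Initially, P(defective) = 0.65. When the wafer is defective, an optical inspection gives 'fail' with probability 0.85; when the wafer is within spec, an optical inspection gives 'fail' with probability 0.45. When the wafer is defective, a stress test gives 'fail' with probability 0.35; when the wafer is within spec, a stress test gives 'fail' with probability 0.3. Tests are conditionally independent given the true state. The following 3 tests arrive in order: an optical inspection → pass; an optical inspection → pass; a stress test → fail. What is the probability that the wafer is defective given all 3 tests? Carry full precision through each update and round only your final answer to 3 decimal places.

After an optical inspection='pass': P(defective) = 0.15·0.6500 / (0.15·0.6500 + 0.55·0.3500) ≈ 0.3362
After an optical inspection='pass': P(defective) = 0.15·0.3362 / (0.15·0.3362 + 0.55·0.6638) ≈ 0.1214
After a stress test='fail': P(defective) = 0.35·0.1214 / (0.35·0.1214 + 0.3·0.8786) ≈ 0.1388

0.139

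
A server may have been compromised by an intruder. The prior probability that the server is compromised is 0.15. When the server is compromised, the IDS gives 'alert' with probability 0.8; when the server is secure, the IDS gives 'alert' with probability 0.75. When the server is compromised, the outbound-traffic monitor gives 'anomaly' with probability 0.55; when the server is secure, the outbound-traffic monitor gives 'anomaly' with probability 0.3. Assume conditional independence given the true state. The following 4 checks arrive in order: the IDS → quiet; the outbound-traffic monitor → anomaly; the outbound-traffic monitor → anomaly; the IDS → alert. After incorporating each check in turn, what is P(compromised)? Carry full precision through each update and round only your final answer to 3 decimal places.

After the IDS='quiet': P(compromised) = 0.2·0.1500 / (0.2·0.1500 + 0.25·0.8500) ≈ 0.1237
After the outbound-traffic monitor='anomaly': P(compromised) = 0.55·0.1237 / (0.55·0.1237 + 0.3·0.8763) ≈ 0.2056
After the outbound-traffic monitor='anomaly': P(compromised) = 0.55·0.2056 / (0.55·0.2056 + 0.3·0.7944) ≈ 0.3218
After the IDS='alert': P(compromised) = 0.8·0.3218 / (0.8·0.3218 + 0.75·0.6782) ≈ 0.3361

0.336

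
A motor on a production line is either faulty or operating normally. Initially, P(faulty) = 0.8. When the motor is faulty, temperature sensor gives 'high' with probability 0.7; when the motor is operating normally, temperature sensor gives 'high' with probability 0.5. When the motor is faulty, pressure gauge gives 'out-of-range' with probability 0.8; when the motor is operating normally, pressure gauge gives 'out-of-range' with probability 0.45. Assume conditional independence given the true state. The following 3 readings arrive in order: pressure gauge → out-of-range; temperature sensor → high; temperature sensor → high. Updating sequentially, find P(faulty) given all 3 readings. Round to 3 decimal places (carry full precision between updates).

0.933

After pressure gauge='out-of-range': P(faulty) = 0.8·0.8000 / (0.8·0.8000 + 0.45·0.2000) ≈ 0.8767
After temperature sensor='high': P(faulty) = 0.7·0.8767 / (0.7·0.8767 + 0.5·0.1233) ≈ 0.9087
After temperature sensor='high': P(faulty) = 0.7·0.9087 / (0.7·0.9087 + 0.5·0.0913) ≈ 0.9331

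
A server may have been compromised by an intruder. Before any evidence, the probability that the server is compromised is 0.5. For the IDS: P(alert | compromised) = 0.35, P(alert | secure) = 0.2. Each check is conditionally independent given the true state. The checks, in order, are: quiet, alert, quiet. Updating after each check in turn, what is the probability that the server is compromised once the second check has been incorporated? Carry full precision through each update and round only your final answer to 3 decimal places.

After 'quiet': P(compromised) = 0.65·0.5000 / (0.65·0.5000 + 0.8·0.5000) ≈ 0.4483
After 'alert': P(compromised) = 0.35·0.4483 / (0.35·0.4483 + 0.2·0.5517) ≈ 0.5871

0.587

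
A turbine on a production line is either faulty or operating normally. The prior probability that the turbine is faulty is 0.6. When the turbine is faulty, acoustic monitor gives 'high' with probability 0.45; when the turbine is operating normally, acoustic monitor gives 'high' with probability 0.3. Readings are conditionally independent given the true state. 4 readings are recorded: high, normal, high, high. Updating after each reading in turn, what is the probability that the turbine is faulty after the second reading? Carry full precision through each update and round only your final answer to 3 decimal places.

0.639

Each posterior becomes the prior for the next update.
After 'high': P(faulty) = 0.45·0.6000 / (0.45·0.6000 + 0.3·0.4000) ≈ 0.6923
After 'normal': P(faulty) = 0.55·0.6923 / (0.55·0.6923 + 0.7·0.3077) ≈ 0.6387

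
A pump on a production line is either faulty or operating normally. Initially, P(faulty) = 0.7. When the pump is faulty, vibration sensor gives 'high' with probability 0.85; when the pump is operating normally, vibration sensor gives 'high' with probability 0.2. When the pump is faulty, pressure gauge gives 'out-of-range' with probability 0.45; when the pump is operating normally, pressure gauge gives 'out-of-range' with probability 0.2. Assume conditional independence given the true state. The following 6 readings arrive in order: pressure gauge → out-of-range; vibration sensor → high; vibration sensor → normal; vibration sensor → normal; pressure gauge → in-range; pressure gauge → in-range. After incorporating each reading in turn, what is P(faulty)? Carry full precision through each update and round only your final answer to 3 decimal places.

0.270

After pressure gauge='out-of-range': P(faulty) = 0.45·0.7000 / (0.45·0.7000 + 0.2·0.3000) ≈ 0.8400
After vibration sensor='high': P(faulty) = 0.85·0.8400 / (0.85·0.8400 + 0.2·0.1600) ≈ 0.9571
After vibration sensor='normal': P(faulty) = 0.15·0.9571 / (0.15·0.9571 + 0.8·0.0429) ≈ 0.8071
After vibration sensor='normal': P(faulty) = 0.15·0.8071 / (0.15·0.8071 + 0.8·0.1929) ≈ 0.4396
After pressure gauge='in-range': P(faulty) = 0.55·0.4396 / (0.55·0.4396 + 0.8·0.5604) ≈ 0.3504
After pressure gauge='in-range': P(faulty) = 0.55·0.3504 / (0.55·0.3504 + 0.8·0.6496) ≈ 0.2705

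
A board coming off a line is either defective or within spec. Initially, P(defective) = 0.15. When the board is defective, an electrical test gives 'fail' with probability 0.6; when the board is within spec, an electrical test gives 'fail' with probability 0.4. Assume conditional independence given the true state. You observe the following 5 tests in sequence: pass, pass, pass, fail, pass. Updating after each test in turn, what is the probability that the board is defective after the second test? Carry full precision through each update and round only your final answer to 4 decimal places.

After 'pass': P(defective) = 0.4·0.1500 / (0.4·0.1500 + 0.6·0.8500) ≈ 0.1053
After 'pass': P(defective) = 0.4·0.1053 / (0.4·0.1053 + 0.6·0.8947) ≈ 0.0727

0.0727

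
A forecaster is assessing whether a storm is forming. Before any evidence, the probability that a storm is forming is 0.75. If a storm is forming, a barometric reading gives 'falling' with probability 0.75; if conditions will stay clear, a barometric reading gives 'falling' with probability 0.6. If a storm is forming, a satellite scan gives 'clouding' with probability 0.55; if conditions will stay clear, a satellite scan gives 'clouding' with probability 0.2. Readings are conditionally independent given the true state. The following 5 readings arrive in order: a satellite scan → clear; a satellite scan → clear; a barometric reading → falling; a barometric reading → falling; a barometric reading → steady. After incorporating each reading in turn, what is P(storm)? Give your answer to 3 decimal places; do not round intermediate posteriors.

0.481

After a satellite scan='clear': P(storm) = 0.45·0.7500 / (0.45·0.7500 + 0.8·0.2500) ≈ 0.6279
After a satellite scan='clear': P(storm) = 0.45·0.6279 / (0.45·0.6279 + 0.8·0.3721) ≈ 0.4870
After a barometric reading='falling': P(storm) = 0.75·0.4870 / (0.75·0.4870 + 0.6·0.5130) ≈ 0.5427
After a barometric reading='falling': P(storm) = 0.75·0.5427 / (0.75·0.5427 + 0.6·0.4573) ≈ 0.5973
After a barometric reading='steady': P(storm) = 0.25·0.5973 / (0.25·0.5973 + 0.4·0.4027) ≈ 0.4811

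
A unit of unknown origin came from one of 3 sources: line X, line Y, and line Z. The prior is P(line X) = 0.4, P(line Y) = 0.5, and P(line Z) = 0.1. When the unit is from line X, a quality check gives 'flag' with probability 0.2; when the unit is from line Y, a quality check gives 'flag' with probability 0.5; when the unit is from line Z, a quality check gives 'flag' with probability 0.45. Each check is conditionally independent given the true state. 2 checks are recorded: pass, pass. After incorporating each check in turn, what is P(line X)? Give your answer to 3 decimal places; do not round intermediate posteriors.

Each posterior becomes the prior for the next update.
After 'pass': normaliser = 0.8·0.4000 + 0.5·0.5000 + 0.55·0.1000; P(line X) ≈ 0.5120, P(line Y) ≈ 0.4000, P(line Z) ≈ 0.0880
After 'pass': normaliser = 0.8·0.5120 + 0.5·0.4000 + 0.55·0.0880; P(line X) ≈ 0.6225, P(line Y) ≈ 0.3040, P(line Z) ≈ 0.0736

0.622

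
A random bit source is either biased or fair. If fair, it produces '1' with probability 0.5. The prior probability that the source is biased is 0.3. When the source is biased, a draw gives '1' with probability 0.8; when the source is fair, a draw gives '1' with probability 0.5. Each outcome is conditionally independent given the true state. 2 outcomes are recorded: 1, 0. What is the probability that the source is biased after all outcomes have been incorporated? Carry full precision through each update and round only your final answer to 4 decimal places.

0.2152

After '1': P(biased) = 0.8·0.3000 / (0.8·0.3000 + 0.5·0.7000) ≈ 0.4068
After '0': P(biased) = 0.2·0.4068 / (0.2·0.4068 + 0.5·0.5932) ≈ 0.2152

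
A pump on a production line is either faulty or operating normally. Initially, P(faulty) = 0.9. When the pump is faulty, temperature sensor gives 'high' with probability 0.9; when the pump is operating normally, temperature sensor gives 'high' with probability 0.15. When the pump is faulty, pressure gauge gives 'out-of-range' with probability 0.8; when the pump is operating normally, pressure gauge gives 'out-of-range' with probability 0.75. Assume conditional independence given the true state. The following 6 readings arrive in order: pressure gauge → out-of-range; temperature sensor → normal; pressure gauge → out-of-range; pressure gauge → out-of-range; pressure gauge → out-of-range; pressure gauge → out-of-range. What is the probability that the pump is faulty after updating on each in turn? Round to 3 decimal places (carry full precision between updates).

0.594

Apply Bayes' rule sequentially, carrying P(faulty) forward.
After pressure gauge='out-of-range': P(faulty) = 0.8·0.9000 / (0.8·0.9000 + 0.75·0.1000) ≈ 0.9057
After temperature sensor='normal': P(faulty) = 0.1·0.9057 / (0.1·0.9057 + 0.85·0.0943) ≈ 0.5304
After pressure gauge='out-of-range': P(faulty) = 0.8·0.5304 / (0.8·0.5304 + 0.75·0.4696) ≈ 0.5464
After pressure gauge='out-of-range': P(faulty) = 0.8·0.5464 / (0.8·0.5464 + 0.75·0.4536) ≈ 0.5624
After pressure gauge='out-of-range': P(faulty) = 0.8·0.5624 / (0.8·0.5624 + 0.75·0.4376) ≈ 0.5782
After pressure gauge='out-of-range': P(faulty) = 0.8·0.5782 / (0.8·0.5782 + 0.75·0.4218) ≈ 0.5938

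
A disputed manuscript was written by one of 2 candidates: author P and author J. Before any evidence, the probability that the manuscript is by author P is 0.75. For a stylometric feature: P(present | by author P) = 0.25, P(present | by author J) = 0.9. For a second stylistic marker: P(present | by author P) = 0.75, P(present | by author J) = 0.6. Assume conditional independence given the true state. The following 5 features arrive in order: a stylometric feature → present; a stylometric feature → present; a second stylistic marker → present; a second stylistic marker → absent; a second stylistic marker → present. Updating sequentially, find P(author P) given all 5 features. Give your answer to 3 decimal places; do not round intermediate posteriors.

0.184

Each posterior becomes the prior for the next update.
After a stylometric feature='present': P(author P) = 0.25·0.7500 / (0.25·0.7500 + 0.9·0.2500) ≈ 0.4545
After a stylometric feature='present': P(author P) = 0.25·0.4545 / (0.25·0.4545 + 0.9·0.5455) ≈ 0.1880
After a second stylistic marker='present': P(author P) = 0.75·0.1880 / (0.75·0.1880 + 0.6·0.8120) ≈ 0.2244
After a second stylistic marker='absent': P(author P) = 0.25·0.2244 / (0.25·0.2244 + 0.4·0.7756) ≈ 0.1531
After a second stylistic marker='present': P(author P) = 0.75·0.1531 / (0.75·0.1531 + 0.6·0.8469) ≈ 0.1844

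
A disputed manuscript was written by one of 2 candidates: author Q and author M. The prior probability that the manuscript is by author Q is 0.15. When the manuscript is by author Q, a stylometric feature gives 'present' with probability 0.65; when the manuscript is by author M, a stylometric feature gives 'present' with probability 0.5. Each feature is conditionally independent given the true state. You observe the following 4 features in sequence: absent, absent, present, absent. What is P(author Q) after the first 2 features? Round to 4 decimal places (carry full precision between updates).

After 'absent': P(author Q) = 0.35·0.1500 / (0.35·0.1500 + 0.5·0.8500) ≈ 0.1099
After 'absent': P(author Q) = 0.35·0.1099 / (0.35·0.1099 + 0.5·0.8901) ≈ 0.0796

0.0796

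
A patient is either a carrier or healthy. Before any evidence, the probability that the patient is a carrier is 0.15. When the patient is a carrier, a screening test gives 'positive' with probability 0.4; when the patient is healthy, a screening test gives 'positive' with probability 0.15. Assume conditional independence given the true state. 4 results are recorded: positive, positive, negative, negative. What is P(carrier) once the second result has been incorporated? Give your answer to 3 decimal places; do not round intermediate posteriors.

0.557

After 'positive': P(carrier) = 0.4·0.1500 / (0.4·0.1500 + 0.15·0.8500) ≈ 0.3200
After 'positive': P(carrier) = 0.4·0.3200 / (0.4·0.3200 + 0.15·0.6800) ≈ 0.5565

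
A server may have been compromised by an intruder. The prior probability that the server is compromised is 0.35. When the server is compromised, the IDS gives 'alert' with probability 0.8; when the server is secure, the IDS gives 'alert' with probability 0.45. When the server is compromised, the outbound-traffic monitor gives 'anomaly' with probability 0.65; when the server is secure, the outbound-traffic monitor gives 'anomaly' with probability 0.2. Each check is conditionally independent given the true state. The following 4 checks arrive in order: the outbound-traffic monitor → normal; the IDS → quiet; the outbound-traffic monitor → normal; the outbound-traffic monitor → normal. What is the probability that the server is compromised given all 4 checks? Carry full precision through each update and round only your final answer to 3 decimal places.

0.016

After the outbound-traffic monitor='normal': P(compromised) = 0.35·0.3500 / (0.35·0.3500 + 0.8·0.6500) ≈ 0.1907
After the IDS='quiet': P(compromised) = 0.2·0.1907 / (0.2·0.1907 + 0.55·0.8093) ≈ 0.0789
After the outbound-traffic monitor='normal': P(compromised) = 0.35·0.0789 / (0.35·0.0789 + 0.8·0.9211) ≈ 0.0361
After the outbound-traffic monitor='normal': P(compromised) = 0.35·0.0361 / (0.35·0.0361 + 0.8·0.9639) ≈ 0.0161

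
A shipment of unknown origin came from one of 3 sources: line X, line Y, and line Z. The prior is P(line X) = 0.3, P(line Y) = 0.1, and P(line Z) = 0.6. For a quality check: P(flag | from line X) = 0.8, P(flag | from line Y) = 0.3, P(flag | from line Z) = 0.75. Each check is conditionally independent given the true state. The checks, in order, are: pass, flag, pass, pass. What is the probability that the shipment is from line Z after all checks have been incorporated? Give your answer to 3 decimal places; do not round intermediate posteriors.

0.365

After 'pass': normaliser = 0.2·0.3000 + 0.7·0.1000 + 0.25·0.6000; P(line X) ≈ 0.2143, P(line Y) ≈ 0.2500, P(line Z) ≈ 0.5357
After 'flag': normaliser = 0.8·0.2143 + 0.3·0.2500 + 0.75·0.5357; P(line X) ≈ 0.2645, P(line Y) ≈ 0.1157, P(line Z) ≈ 0.6198
After 'pass': normaliser = 0.2·0.2645 + 0.7·0.1157 + 0.25·0.6198; P(line X) ≈ 0.1831, P(line Y) ≈ 0.2804, P(line Z) ≈ 0.5365
After 'pass': normaliser = 0.2·0.1831 + 0.7·0.2804 + 0.25·0.5365; P(line X) ≈ 0.0998, P(line Y) ≈ 0.5348, P(line Z) ≈ 0.3654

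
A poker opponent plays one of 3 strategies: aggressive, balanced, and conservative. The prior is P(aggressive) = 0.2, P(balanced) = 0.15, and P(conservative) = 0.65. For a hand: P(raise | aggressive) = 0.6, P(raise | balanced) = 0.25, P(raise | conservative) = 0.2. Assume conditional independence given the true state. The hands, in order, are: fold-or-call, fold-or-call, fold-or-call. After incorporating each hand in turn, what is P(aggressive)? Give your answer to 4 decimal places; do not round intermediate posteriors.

After 'fold-or-call': normaliser = 0.4·0.2000 + 0.75·0.1500 + 0.8·0.6500; P(aggressive) ≈ 0.1123, P(balanced) ≈ 0.1579, P(conservative) ≈ 0.7298
After 'fold-or-call': normaliser = 0.4·0.1123 + 0.75·0.1579 + 0.8·0.7298; P(aggressive) ≈ 0.0601, P(balanced) ≈ 0.1585, P(conservative) ≈ 0.7814
After 'fold-or-call': normaliser = 0.4·0.0601 + 0.75·0.1585 + 0.8·0.7814; P(aggressive) ≈ 0.0313, P(balanced) ≈ 0.1548, P(conservative) ≈ 0.8139

0.0313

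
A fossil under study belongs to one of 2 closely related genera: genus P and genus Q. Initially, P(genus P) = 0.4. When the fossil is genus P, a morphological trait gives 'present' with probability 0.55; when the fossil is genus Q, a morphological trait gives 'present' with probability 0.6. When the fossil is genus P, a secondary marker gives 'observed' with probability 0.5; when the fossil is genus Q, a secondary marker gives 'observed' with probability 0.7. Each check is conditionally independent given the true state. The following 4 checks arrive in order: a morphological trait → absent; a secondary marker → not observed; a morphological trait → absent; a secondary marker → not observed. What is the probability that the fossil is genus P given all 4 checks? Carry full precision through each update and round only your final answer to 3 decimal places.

After a morphological trait='absent': P(genus P) = 0.45·0.4000 / (0.45·0.4000 + 0.4·0.6000) ≈ 0.4286
After a secondary marker='not observed': P(genus P) = 0.5·0.4286 / (0.5·0.4286 + 0.3·0.5714) ≈ 0.5556
After a morphological trait='absent': P(genus P) = 0.45·0.5556 / (0.45·0.5556 + 0.4·0.4444) ≈ 0.5844
After a secondary marker='not observed': P(genus P) = 0.5·0.5844 / (0.5·0.5844 + 0.3·0.4156) ≈ 0.7009

0.701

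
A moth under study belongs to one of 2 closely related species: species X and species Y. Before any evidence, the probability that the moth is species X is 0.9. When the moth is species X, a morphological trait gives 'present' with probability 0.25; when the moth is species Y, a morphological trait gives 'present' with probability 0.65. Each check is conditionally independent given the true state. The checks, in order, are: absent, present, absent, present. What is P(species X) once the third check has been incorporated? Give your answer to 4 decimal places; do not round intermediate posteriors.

After 'absent': P(species X) = 0.75·0.9000 / (0.75·0.9000 + 0.35·0.1000) ≈ 0.9507
After 'present': P(species X) = 0.25·0.9507 / (0.25·0.9507 + 0.65·0.0493) ≈ 0.8812
After 'absent': P(species X) = 0.75·0.8812 / (0.75·0.8812 + 0.35·0.1188) ≈ 0.9408

0.9408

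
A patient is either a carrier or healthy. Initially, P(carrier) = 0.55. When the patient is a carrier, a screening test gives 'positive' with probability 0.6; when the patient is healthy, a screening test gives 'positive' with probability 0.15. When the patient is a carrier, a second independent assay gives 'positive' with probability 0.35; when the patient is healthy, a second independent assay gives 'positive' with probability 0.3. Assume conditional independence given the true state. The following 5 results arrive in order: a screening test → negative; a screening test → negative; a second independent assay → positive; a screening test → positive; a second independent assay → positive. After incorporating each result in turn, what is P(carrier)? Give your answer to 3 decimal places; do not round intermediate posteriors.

Each posterior becomes the prior for the next update.
After a screening test='negative': P(carrier) = 0.4·0.5500 / (0.4·0.5500 + 0.85·0.4500) ≈ 0.3651
After a screening test='negative': P(carrier) = 0.4·0.3651 / (0.4·0.3651 + 0.85·0.6349) ≈ 0.2130
After a second independent assay='positive': P(carrier) = 0.35·0.2130 / (0.35·0.2130 + 0.3·0.7870) ≈ 0.2400
After a screening test='positive': P(carrier) = 0.6·0.2400 / (0.6·0.2400 + 0.15·0.7600) ≈ 0.5581
After a second independent assay='positive': P(carrier) = 0.35·0.5581 / (0.35·0.5581 + 0.3·0.4419) ≈ 0.5957

0.596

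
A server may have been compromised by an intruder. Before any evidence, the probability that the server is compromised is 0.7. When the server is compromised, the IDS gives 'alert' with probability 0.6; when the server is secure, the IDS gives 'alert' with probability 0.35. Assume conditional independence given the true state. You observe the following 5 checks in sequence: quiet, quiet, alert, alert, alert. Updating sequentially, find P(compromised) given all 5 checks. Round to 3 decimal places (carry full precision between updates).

After 'quiet': P(compromised) = 0.4·0.7000 / (0.4·0.7000 + 0.65·0.3000) ≈ 0.5895
After 'quiet': P(compromised) = 0.4·0.5895 / (0.4·0.5895 + 0.65·0.4105) ≈ 0.4691
After 'alert': P(compromised) = 0.6·0.4691 / (0.6·0.4691 + 0.35·0.5309) ≈ 0.6024
After 'alert': P(compromised) = 0.6·0.6024 / (0.6·0.6024 + 0.35·0.3976) ≈ 0.7220
After 'alert': P(compromised) = 0.6·0.7220 / (0.6·0.7220 + 0.35·0.2780) ≈ 0.8166

0.817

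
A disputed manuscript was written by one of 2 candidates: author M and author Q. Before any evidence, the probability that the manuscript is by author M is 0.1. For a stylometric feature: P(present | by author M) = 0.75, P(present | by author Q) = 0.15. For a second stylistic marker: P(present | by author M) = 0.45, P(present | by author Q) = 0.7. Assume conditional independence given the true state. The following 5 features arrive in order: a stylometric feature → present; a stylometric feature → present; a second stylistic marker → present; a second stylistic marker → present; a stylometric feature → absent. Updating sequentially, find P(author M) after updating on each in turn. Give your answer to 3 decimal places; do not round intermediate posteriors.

After a stylometric feature='present': P(author M) = 0.75·0.1000 / (0.75·0.1000 + 0.15·0.9000) ≈ 0.3571
After a stylometric feature='present': P(author M) = 0.75·0.3571 / (0.75·0.3571 + 0.15·0.6429) ≈ 0.7353
After a second stylistic marker='present': P(author M) = 0.45·0.7353 / (0.45·0.7353 + 0.7·0.2647) ≈ 0.6410
After a second stylistic marker='present': P(author M) = 0.45·0.6410 / (0.45·0.6410 + 0.7·0.3590) ≈ 0.5344
After a stylometric feature='absent': P(author M) = 0.25·0.5344 / (0.25·0.5344 + 0.85·0.4656) ≈ 0.2524

0.252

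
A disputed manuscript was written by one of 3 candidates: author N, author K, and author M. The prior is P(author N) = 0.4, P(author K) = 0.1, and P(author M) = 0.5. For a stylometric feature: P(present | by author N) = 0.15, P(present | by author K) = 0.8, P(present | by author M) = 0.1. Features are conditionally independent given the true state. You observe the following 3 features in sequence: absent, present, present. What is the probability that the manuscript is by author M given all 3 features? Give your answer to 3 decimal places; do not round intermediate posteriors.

After 'absent': normaliser = 0.85·0.4000 + 0.2·0.1000 + 0.9·0.5000; P(author N) ≈ 0.4198, P(author K) ≈ 0.0247, P(author M) ≈ 0.5556
After 'present': normaliser = 0.15·0.4198 + 0.8·0.0247 + 0.1·0.5556; P(author N) ≈ 0.4554, P(author K) ≈ 0.1429, P(author M) ≈ 0.4018
After 'present': normaliser = 0.15·0.4554 + 0.8·0.1429 + 0.1·0.4018; P(author N) ≈ 0.3066, P(author K) ≈ 0.5130, P(author M) ≈ 0.1804

0.180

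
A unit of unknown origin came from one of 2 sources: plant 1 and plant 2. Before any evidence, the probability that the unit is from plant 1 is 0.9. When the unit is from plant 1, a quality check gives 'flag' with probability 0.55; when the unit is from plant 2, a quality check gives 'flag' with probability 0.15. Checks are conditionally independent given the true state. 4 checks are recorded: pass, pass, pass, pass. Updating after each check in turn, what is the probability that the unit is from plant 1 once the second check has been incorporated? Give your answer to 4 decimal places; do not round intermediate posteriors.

0.7161

After 'pass': P(plant 1) = 0.45·0.9000 / (0.45·0.9000 + 0.85·0.1000) ≈ 0.8265
After 'pass': P(plant 1) = 0.45·0.8265 / (0.45·0.8265 + 0.85·0.1735) ≈ 0.7161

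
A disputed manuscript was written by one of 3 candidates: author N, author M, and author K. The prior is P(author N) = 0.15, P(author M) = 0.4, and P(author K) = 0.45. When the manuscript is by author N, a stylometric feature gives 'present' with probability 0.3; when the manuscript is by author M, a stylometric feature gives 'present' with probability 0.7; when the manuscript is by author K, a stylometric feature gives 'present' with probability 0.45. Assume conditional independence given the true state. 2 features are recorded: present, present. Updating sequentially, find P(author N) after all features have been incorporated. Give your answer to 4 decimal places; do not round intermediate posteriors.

0.0449

After 'present': normaliser = 0.3·0.1500 + 0.7·0.4000 + 0.45·0.4500; P(author N) ≈ 0.0853, P(author M) ≈ 0.5308, P(author K) ≈ 0.3839
After 'present': normaliser = 0.3·0.0853 + 0.7·0.5308 + 0.45·0.3839; P(author N) ≈ 0.0449, P(author M) ≈ 0.6520, P(author K) ≈ 0.3031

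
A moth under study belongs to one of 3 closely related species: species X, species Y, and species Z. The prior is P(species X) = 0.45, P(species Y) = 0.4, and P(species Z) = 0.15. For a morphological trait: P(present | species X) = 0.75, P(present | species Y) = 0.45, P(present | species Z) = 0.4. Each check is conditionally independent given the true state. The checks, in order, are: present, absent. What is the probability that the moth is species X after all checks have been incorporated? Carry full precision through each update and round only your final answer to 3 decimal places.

After 'present': normaliser = 0.75·0.4500 + 0.45·0.4000 + 0.4·0.1500; P(species X) ≈ 0.5844, P(species Y) ≈ 0.3117, P(species Z) ≈ 0.1039
After 'absent': normaliser = 0.25·0.5844 + 0.55·0.3117 + 0.6·0.1039; P(species X) ≈ 0.3846, P(species Y) ≈ 0.4513, P(species Z) ≈ 0.1641

0.385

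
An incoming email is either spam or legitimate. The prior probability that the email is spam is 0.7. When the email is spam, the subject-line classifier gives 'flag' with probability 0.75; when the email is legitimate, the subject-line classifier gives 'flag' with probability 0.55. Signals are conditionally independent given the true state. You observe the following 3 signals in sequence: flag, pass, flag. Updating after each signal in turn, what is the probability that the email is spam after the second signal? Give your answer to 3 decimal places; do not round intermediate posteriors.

After 'flag': P(spam) = 0.75·0.7000 / (0.75·0.7000 + 0.55·0.3000) ≈ 0.7609
After 'pass': P(spam) = 0.25·0.7609 / (0.25·0.7609 + 0.45·0.2391) ≈ 0.6387

0.639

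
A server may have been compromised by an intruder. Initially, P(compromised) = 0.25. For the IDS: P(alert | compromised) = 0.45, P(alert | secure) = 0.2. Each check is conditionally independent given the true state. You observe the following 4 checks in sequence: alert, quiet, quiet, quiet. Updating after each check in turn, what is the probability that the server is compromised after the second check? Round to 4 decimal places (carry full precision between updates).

0.3402

After 'alert': P(compromised) = 0.45·0.2500 / (0.45·0.2500 + 0.2·0.7500) ≈ 0.4286
After 'quiet': P(compromised) = 0.55·0.4286 / (0.55·0.4286 + 0.8·0.5714) ≈ 0.3402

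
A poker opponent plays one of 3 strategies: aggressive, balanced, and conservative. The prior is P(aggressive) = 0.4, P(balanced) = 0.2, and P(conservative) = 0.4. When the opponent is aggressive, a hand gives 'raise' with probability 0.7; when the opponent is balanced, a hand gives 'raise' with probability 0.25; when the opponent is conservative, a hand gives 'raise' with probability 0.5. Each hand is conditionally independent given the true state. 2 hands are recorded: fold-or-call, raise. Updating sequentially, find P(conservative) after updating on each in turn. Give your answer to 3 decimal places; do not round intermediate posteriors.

0.451

Apply Bayes' rule sequentially, carrying P(conservative) forward.
After 'fold-or-call': normaliser = 0.3·0.4000 + 0.75·0.2000 + 0.5·0.4000; P(aggressive) ≈ 0.2553, P(balanced) ≈ 0.3191, P(conservative) ≈ 0.4255
After 'raise': normaliser = 0.7·0.2553 + 0.25·0.3191 + 0.5·0.4255; P(aggressive) ≈ 0.3792, P(balanced) ≈ 0.1693, P(conservative) ≈ 0.4515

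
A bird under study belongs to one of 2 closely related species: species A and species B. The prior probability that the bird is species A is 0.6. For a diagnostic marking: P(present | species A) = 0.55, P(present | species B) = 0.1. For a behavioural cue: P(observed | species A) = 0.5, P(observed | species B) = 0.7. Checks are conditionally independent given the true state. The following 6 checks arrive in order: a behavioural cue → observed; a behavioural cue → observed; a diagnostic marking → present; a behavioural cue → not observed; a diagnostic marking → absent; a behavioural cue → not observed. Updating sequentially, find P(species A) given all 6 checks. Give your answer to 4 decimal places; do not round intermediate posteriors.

0.8539

Each posterior becomes the prior for the next update.
After a behavioural cue='observed': P(species A) = 0.5·0.6000 / (0.5·0.6000 + 0.7·0.4000) ≈ 0.5172
After a behavioural cue='observed': P(species A) = 0.5·0.5172 / (0.5·0.5172 + 0.7·0.4828) ≈ 0.4335
After a diagnostic marking='present': P(species A) = 0.55·0.4335 / (0.55·0.4335 + 0.1·0.5665) ≈ 0.8080
After a behavioural cue='not observed': P(species A) = 0.5·0.8080 / (0.5·0.8080 + 0.3·0.1920) ≈ 0.8752
After a diagnostic marking='absent': P(species A) = 0.45·0.8752 / (0.45·0.8752 + 0.9·0.1248) ≈ 0.7782
After a behavioural cue='not observed': P(species A) = 0.5·0.7782 / (0.5·0.7782 + 0.3·0.2218) ≈ 0.8539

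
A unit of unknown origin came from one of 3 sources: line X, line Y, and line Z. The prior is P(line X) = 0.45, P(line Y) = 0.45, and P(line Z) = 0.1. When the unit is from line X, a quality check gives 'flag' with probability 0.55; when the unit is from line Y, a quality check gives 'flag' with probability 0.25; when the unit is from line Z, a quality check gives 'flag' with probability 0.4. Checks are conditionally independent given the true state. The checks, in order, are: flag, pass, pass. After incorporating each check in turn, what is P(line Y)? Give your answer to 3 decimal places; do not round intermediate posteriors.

0.495

After 'flag': normaliser = 0.55·0.4500 + 0.25·0.4500 + 0.4·0.1000; P(line X) ≈ 0.6188, P(line Y) ≈ 0.2812, P(line Z) ≈ 0.1000
After 'pass': normaliser = 0.45·0.6188 + 0.75·0.2812 + 0.6·0.1000; P(line X) ≈ 0.5068, P(line Y) ≈ 0.3840, P(line Z) ≈ 0.1092
After 'pass': normaliser = 0.45·0.5068 + 0.75·0.3840 + 0.6·0.1092; P(line X) ≈ 0.3922, P(line Y) ≈ 0.4952, P(line Z) ≈ 0.1127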